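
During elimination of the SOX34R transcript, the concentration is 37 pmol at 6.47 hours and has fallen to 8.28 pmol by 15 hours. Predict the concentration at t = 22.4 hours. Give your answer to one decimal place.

Over Δt = 15 − 6.47 = 8.53 hours, the level fell by a factor of 37/8.28 ≈ 4.4686.
n = log₂(4.4686) ≈ 2.1598 half-lives, so t½ = 8.53/2.1598 ≈ 3.9494 hours.
From t = 15 to t = 22.4: 8.28 × (1/2)^((22.4−15)/3.9494) ≈ 2.2594 pmol.

2.3 pmol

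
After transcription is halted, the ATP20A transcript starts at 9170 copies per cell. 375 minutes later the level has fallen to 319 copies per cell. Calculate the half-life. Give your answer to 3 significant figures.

77.4 minutes

A/A₀ = 319/9170 ≈ 0.034787.
n = log₂(28.746) ≈ 4.8453 half-lives elapsed in 375 minutes.
t½ = 375/4.8453 ≈ 77.395 minutes.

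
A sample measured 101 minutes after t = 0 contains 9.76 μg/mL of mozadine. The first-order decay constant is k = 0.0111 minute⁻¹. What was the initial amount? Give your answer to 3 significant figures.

29.9 μg/mL

t½ = ln 2 / k = 0.69315 / 0.0111 ≈ 62.446 minutes.
Number of half-lives elapsed: n = 101/62.446 ≈ 1.6174.
A₀ = A × 2^n = 9.76 × 2^1.6174 = 9.76 × 3.0682 ≈ 29.946 μg/mL.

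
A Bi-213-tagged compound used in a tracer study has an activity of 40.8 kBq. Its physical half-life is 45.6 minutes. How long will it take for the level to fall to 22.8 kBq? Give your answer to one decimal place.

38.3 minutes

Fraction remaining = 22.8/40.8 ≈ 0.55882.
n = log₂(40.8/22.8) = ln(1.7895)/ln 2 ≈ 0.83954 half-lives.
t = n × t½ = 0.83954 × 45.6 ≈ 38.283 minutes.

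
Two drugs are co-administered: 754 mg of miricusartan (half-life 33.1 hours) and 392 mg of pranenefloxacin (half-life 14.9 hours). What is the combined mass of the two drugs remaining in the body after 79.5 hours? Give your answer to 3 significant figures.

152 mg

miricusartan: 754 × (1/2)^(79.5/33.1) = 754 × (1/2)^2.4018 ≈ 142.68 mg.
pranenefloxacin: 392 × (1/2)^(79.5/14.9) = 392 × (1/2)^5.3356 ≈ 9.7078 mg.
Total = 142.68 + 9.7078 ≈ 152.38 mg.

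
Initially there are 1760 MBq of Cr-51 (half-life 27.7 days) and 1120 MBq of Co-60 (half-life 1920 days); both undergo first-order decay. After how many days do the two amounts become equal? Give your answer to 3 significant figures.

Set 1760·(1/2)^(t/27.7) = 1120·(1/2)^(t/1920).
Taking log₂: log₂(1760/1120) = t·(1/27.7 − 1/1920).
log₂(1.5714) = 0.65208; 1/27.7 − 1/1920 = 0.03558.
t = 0.65208 / 0.03558 ≈ 18.327 days.

18.3 days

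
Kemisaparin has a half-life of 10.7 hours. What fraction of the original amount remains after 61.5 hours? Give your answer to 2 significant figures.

n = 61.5/10.7 ≈ 5.7477 half-lives.
Fraction remaining = (1/2)^5.7477 ≈ 0.018611.

0.019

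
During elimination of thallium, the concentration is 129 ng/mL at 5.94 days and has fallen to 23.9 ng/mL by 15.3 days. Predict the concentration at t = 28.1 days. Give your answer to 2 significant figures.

Over Δt = 15.3 − 5.94 = 9.36 days, the level fell by a factor of 129/23.9 ≈ 5.3975.
n = log₂(5.3975) ≈ 2.4323 half-lives, so t½ = 9.36/2.4323 ≈ 3.8482 days.
From t = 15.3 to t = 28.1: 23.9 × (1/2)^((28.1−15.3)/3.8482) ≈ 2.3829 ng/mL.

2.4 ng/mL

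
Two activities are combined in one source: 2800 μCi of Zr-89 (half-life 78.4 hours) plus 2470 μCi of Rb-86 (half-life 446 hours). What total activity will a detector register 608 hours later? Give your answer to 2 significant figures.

Zr-89: 2800 × (1/2)^(608/78.4) = 2800 × (1/2)^7.7551 ≈ 12.961 μCi.
Rb-86: 2470 × (1/2)^(608/446) = 2470 × (1/2)^1.3632 ≈ 960.12 μCi.
Total = 12.961 + 960.12 ≈ 973.08 μCi.

970 μCi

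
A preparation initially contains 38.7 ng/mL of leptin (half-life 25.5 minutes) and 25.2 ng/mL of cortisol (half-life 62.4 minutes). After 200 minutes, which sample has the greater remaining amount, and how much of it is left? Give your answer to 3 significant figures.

leptin: 38.7 × (1/2)^7.8431 ≈ 0.16854 ng/mL.
cortisol: 25.2 × (1/2)^3.2051 ≈ 2.7325 ng/mL.
Cortisol has more remaining, at ≈ 2.7325 ng/mL.

cortisol, 2.73 ng/mL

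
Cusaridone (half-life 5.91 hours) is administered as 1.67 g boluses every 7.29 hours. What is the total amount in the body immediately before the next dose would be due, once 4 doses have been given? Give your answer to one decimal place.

1.2 g

The 4 doses were given 29.16, 21.87, 14.58, 7.29 hours ago.
Total = 1.67·(1/2)^(29.16/5.91) + 1.67·(1/2)^(21.87/5.91) + 1.67·(1/2)^(14.58/5.91) + 1.67·(1/2)^(7.29/5.91)
      = 0.05463 + 0.12846 + 0.30205 + 0.71022 ≈ 1.1954 g.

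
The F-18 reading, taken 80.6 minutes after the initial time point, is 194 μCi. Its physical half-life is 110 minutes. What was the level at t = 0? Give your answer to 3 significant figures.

322 μCi

Number of half-lives elapsed: n = 80.6/110 ≈ 0.73273.
A₀ = A × 2^n = 194 × 2^0.73273 = 194 × 1.6618 ≈ 322.38 μCi.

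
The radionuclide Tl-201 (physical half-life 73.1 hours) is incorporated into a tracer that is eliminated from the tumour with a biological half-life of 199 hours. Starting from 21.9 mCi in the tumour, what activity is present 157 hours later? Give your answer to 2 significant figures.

2.9 mCi

1/t_eff = 1/t_phys + 1/t_biol = 1/73.1 + 1/199 = 0.018705 per hour.
t_eff = 73.1 × 199 / (73.1 + 199) ≈ 53.462 hours.
Remaining = 21.9 × (1/2)^(157/53.462) = 21.9 × (1/2)^2.9367 ≈ 2.8603 mCi.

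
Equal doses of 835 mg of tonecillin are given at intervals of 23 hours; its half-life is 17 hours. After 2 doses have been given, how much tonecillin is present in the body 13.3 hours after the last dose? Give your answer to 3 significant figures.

676 mg

The 2 doses were given 36.3, 13.3 hours ago.
Total = 835·(1/2)^(36.3/17) + 835·(1/2)^(13.3/17)
      = 190.06 + 485.48 ≈ 675.55 mg.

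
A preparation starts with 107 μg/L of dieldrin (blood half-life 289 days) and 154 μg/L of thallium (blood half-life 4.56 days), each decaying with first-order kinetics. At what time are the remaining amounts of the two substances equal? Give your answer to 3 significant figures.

2.43 days

Set 107·(1/2)^(t/289) = 154·(1/2)^(t/4.56).
Taking log₂: log₂(107/154) = t·(1/289 − 1/4.56).
log₂(0.69481) = -0.52532; 1/289 − 1/4.56 = -0.21584.
t = -0.52532 / -0.21584 ≈ 2.4339 days.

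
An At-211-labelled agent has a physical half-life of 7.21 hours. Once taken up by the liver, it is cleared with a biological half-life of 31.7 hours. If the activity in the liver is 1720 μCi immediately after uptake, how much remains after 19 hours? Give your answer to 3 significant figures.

183 μCi

1/t_eff = 1/t_phys + 1/t_biol = 1/7.21 + 1/31.7 = 0.17024 per hour.
t_eff = 7.21 × 31.7 / (7.21 + 31.7) ≈ 5.874 hours.
Remaining = 1720 × (1/2)^(19/5.874) = 1720 × (1/2)^3.2346 ≈ 182.73 μCi.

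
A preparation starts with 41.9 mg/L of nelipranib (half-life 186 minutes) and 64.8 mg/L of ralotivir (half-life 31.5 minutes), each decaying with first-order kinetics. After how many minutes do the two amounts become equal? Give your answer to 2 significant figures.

24 minutes

Set 41.9·(1/2)^(t/186) = 64.8·(1/2)^(t/31.5).
Taking log₂: log₂(41.9/64.8) = t·(1/186 − 1/31.5).
log₂(0.6466) = -0.62904; 1/186 − 1/31.5 = -0.02637.
t = -0.62904 / -0.02637 ≈ 23.855 minutes.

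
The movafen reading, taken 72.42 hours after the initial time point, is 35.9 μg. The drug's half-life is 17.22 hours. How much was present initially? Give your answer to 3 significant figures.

662 μg

Number of half-lives elapsed: n = 72.42/17.22 ≈ 4.2056.
A₀ = A × 2^n = 35.9 × 2^4.2056 = 35.9 × 18.45 ≈ 662.37 μg.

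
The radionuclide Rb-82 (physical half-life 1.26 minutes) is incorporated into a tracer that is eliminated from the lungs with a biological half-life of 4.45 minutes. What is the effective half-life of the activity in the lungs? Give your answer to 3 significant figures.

0.982 minutes

1/t_eff = 1/t_phys + 1/t_biol = 1/1.26 + 1/4.45 = 1.0184 per minute.
t_eff = 1.26 × 4.45 / (1.26 + 4.45) ≈ 0.98196 minutes.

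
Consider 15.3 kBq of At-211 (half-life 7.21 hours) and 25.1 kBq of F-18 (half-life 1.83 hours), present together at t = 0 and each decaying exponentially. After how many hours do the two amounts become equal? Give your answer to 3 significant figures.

1.75 hours

Set 15.3·(1/2)^(t/7.21) = 25.1·(1/2)^(t/1.83).
Taking log₂: log₂(15.3/25.1) = t·(1/7.21 − 1/1.83).
log₂(0.60956) = -0.71416; 1/7.21 − 1/1.83 = -0.40775.
t = -0.71416 / -0.40775 ≈ 1.7514 hours.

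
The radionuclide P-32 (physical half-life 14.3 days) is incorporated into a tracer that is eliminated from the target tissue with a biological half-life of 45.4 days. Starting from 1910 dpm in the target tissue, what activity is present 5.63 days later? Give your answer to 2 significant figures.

1/t_eff = 1/t_phys + 1/t_biol = 1/14.3 + 1/45.4 = 0.091957 per day.
t_eff = 14.3 × 45.4 / (14.3 + 45.4) ≈ 10.875 days.
Remaining = 1910 × (1/2)^(5.63/10.875) = 1910 × (1/2)^0.51772 ≈ 1334.1 dpm.

1300 dpm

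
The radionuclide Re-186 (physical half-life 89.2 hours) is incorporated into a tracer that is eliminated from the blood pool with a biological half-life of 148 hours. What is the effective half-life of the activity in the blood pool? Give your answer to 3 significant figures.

55.7 hours

1/t_eff = 1/t_phys + 1/t_biol = 1/89.2 + 1/148 = 0.017968 per hour.
t_eff = 89.2 × 148 / (89.2 + 148) ≈ 55.656 hours.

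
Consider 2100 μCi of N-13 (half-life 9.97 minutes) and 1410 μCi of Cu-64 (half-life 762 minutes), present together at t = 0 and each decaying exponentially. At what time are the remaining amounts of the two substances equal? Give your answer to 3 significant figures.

5.81 minutes

Set 2100·(1/2)^(t/9.97) = 1410·(1/2)^(t/762).
Taking log₂: log₂(2100/1410) = t·(1/9.97 − 1/762).
log₂(1.4894) = 0.57469; 1/9.97 − 1/762 = 0.098989.
t = 0.57469 / 0.098989 ≈ 5.8057 minutes.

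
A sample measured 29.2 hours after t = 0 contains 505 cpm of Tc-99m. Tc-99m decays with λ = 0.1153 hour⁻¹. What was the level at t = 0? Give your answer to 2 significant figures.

t½ = ln 2 / λ = 0.69315 / 0.1153 ≈ 6.0117 hours.
Number of half-lives elapsed: n = 29.2/6.0117 ≈ 4.8572.
A₀ = A × 2^n = 505 × 2^4.8572 = 505 × 28.984 ≈ 14637 cpm.

15000 cpm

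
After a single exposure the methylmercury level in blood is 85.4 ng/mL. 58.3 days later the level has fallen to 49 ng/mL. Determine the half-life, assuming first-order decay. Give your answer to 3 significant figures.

A/A₀ = 49/85.4 ≈ 0.57377.
n = log₂(1.7429) ≈ 0.80145 half-lives elapsed in 58.3 days.
t½ = 58.3/0.80145 ≈ 72.743 days.

72.7 days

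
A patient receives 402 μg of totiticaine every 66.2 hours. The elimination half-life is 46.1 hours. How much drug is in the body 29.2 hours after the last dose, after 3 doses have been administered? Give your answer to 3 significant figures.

390 μg

The 3 doses were given 161.6, 95.4, 29.2 hours ago.
Total = 402·(1/2)^(161.6/46.1) + 402·(1/2)^(95.4/46.1) + 402·(1/2)^(29.2/46.1)
      = 35.399 + 95.779 + 259.15 ≈ 390.33 μg.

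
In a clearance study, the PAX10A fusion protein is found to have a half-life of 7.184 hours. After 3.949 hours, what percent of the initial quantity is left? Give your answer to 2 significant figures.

n = 3.949/7.184 ≈ 0.54969 half-lives.
Fraction remaining = (1/2)^0.54969 ≈ 0.68317, i.e. 68.317%.

68%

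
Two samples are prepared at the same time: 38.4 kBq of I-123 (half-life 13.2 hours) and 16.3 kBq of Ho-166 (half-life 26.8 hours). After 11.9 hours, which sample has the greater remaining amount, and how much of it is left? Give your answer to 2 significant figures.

I-123, 21 kBq

I-123: 38.4 × (1/2)^0.90152 ≈ 20.556 kBq.
Ho-166: 16.3 × (1/2)^0.44403 ≈ 11.982 kBq.
I-123 has more remaining, at ≈ 20.556 kBq.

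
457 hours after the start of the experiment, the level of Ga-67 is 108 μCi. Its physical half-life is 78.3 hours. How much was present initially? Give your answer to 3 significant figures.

6170 μCi

Number of half-lives elapsed: n = 457/78.3 ≈ 5.8365.
A₀ = A × 2^n = 108 × 2^5.8365 = 108 × 57.144 ≈ 6171.5 μCi.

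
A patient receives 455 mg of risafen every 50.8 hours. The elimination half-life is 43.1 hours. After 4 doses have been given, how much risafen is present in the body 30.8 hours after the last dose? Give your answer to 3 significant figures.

The 4 doses were given 183.2, 132.4, 81.6, 30.8 hours ago.
Total = 455·(1/2)^(183.2/43.1) + 455·(1/2)^(132.4/43.1) + 455·(1/2)^(81.6/43.1) + 455·(1/2)^(30.8/43.1)
      = 23.903 + 54.109 + 122.48 + 277.26 ≈ 477.76 mg.

478 mg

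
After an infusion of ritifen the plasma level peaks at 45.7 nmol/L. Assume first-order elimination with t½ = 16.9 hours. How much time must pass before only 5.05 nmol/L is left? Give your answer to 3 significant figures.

Fraction remaining = 5.05/45.7 ≈ 0.1105.
n = log₂(45.7/5.05) = ln(9.0495)/ln 2 ≈ 3.1778 half-lives.
t = n × t½ = 3.1778 × 16.9 ≈ 53.705 hours.

53.7 hours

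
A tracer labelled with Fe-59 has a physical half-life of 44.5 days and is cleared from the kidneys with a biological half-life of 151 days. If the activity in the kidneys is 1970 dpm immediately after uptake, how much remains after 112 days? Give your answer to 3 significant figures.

1/t_eff = 1/t_phys + 1/t_biol = 1/44.5 + 1/151 = 0.029094 per day.
t_eff = 44.5 × 151 / (44.5 + 151) ≈ 34.371 days.
Remaining = 1970 × (1/2)^(112/34.371) = 1970 × (1/2)^3.2586 ≈ 205.84 dpm.

206 dpm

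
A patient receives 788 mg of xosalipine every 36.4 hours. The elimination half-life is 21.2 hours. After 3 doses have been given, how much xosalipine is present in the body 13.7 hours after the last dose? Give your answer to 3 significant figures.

The 3 doses were given 86.5, 50.1, 13.7 hours ago.
Total = 788·(1/2)^(86.5/21.2) + 788·(1/2)^(50.1/21.2) + 788·(1/2)^(13.7/21.2)
      = 46.587 + 153.15 + 503.49 ≈ 703.23 mg.

703 mg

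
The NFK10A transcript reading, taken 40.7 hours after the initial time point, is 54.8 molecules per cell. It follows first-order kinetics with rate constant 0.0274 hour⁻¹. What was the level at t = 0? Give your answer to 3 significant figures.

t½ = ln 2 / λ = 0.69315 / 0.0274 ≈ 25.297 hours.
Number of half-lives elapsed: n = 40.7/25.297 ≈ 1.6089.
A₀ = A × 2^n = 54.8 × 2^1.6089 = 54.8 × 3.0501 ≈ 167.15 molecules per cell.

167 molecules per cell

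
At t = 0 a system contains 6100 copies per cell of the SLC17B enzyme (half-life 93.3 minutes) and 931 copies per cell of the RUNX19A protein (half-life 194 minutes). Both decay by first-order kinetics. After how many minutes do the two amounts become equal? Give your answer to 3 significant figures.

487 minutes

Set 6100·(1/2)^(t/93.3) = 931·(1/2)^(t/194).
Taking log₂: log₂(6100/931) = t·(1/93.3 − 1/194).
log₂(6.5521) = 2.712; 1/93.3 − 1/194 = 0.0055635.
t = 2.712 / 0.0055635 ≈ 487.46 minutes.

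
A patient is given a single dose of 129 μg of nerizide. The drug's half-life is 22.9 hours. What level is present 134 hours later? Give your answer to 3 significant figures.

Number of half-lives: n = 134/22.9 ≈ 5.8515.
Remaining = 129 × (1/2)^5.8515 = 129 × 0.017319 ≈ 2.2341 μg.

2.23 μg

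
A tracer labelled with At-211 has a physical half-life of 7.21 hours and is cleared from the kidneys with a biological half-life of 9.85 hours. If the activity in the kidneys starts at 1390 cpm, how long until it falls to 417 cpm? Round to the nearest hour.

1/t_eff = 1/t_phys + 1/t_biol = 1/7.21 + 1/9.85 = 0.24022 per hour.
t_eff = 7.21 × 9.85 / (7.21 + 9.85) ≈ 4.1629 hours.
n = log₂(1390/417) ≈ 1.737; t = 1.737 × 4.1629 ≈ 7.2308 hours.

7 hours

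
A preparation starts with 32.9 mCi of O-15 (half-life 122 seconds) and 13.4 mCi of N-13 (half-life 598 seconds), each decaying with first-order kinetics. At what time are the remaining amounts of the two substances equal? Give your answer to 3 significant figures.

Set 32.9·(1/2)^(t/122) = 13.4·(1/2)^(t/598).
Taking log₂: log₂(32.9/13.4) = t·(1/122 − 1/598).
log₂(2.4552) = 1.2959; 1/122 − 1/598 = 0.0065245.
t = 1.2959 / 0.0065245 ≈ 198.61 seconds.

199 seconds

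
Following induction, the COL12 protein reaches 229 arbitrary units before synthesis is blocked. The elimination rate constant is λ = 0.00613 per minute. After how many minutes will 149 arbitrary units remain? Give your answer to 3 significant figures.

t½ = ln 2 / λ = 0.69315 / 0.00613 ≈ 113.07 minutes.
Fraction remaining = 149/229 ≈ 0.65066.
n = log₂(229/149) = ln(1.5369)/ln 2 ≈ 0.62004 half-lives.
t = n × t½ = 0.62004 × 113.07 ≈ 70.11 minutes.

70.1 minutes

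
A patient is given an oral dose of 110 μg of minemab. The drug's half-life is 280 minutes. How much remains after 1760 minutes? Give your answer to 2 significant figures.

Number of half-lives: n = 1760/280 ≈ 6.2857.
Remaining = 110 × (1/2)^6.2857 = 110 × 0.012818 ≈ 1.41 μg.

1.4 μg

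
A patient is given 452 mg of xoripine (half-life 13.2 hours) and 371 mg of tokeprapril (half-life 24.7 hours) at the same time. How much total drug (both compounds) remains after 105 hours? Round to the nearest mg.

21 mg

xoripine: 452 × (1/2)^(105/13.2) = 452 × (1/2)^7.9545 ≈ 1.8221 mg.
tokeprapril: 371 × (1/2)^(105/24.7) = 371 × (1/2)^4.251 ≈ 19.485 mg.
Total = 1.8221 + 19.485 ≈ 21.307 mg.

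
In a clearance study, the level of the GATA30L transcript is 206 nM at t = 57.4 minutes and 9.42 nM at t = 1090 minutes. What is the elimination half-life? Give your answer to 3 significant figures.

Over Δt = 1090 − 57.4 = 1032.6 minutes, the level fell by a factor of 206/9.42 ≈ 21.868.
n = log₂(21.868) ≈ 4.4508 half-lives, so t½ = 1032.6/4.4508 ≈ 232 minutes.

232 minutes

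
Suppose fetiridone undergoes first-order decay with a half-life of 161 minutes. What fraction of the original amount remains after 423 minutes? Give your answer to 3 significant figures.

n = 423/161 ≈ 2.6273 half-lives.
Fraction remaining = (1/2)^2.6273 ≈ 0.16184.

0.162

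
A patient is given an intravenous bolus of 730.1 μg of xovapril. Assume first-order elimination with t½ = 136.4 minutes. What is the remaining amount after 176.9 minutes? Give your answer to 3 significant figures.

Number of half-lives: n = 176.9/136.4 ≈ 1.2969.
Remaining = 730.1 × (1/2)^1.2969 = 730.1 × 0.40699 ≈ 297.15 μg.

297 μg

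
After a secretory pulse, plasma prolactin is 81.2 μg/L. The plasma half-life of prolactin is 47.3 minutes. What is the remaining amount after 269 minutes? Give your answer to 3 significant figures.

Number of half-lives: n = 269/47.3 ≈ 5.6871.
Remaining = 81.2 × (1/2)^5.6871 = 81.2 × 0.019409 ≈ 1.576 μg/L.

1.58 μg/L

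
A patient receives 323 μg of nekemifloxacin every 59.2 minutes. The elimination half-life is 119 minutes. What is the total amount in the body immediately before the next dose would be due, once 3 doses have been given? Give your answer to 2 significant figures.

510 μg

The 3 doses were given 177.6, 118.4, 59.2 minutes ago.
Total = 323·(1/2)^(177.6/119) + 323·(1/2)^(118.4/119) + 323·(1/2)^(59.2/119)
      = 114.8 + 162.07 + 228.79 ≈ 505.66 μg.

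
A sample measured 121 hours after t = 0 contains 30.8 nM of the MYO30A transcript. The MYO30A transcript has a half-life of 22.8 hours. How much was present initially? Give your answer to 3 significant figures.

1220 nM

Number of half-lives elapsed: n = 121/22.8 ≈ 5.307.
A₀ = A × 2^n = 30.8 × 2^5.307 = 30.8 × 39.589 ≈ 1219.3 nM.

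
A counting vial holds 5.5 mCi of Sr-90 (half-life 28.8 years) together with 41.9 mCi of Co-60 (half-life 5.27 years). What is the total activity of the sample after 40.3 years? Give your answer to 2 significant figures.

2.3 mCi

Sr-90: 5.5 × (1/2)^(40.3/28.8) = 5.5 × (1/2)^1.3993 ≈ 2.0851 mCi.
Co-60: 41.9 × (1/2)^(40.3/5.27) = 41.9 × (1/2)^7.6471 ≈ 0.20904 mCi.
Total = 2.0851 + 0.20904 ≈ 2.2941 mCi.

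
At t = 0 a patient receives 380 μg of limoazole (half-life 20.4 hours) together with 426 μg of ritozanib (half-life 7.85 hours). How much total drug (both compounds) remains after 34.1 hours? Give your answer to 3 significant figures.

140 μg

limoazole: 380 × (1/2)^(34.1/20.4) = 380 × (1/2)^1.6716 ≈ 119.29 μg.
ritozanib: 426 × (1/2)^(34.1/7.85) = 426 × (1/2)^4.3439 ≈ 20.977 μg.
Total = 119.29 + 20.977 ≈ 140.26 μg.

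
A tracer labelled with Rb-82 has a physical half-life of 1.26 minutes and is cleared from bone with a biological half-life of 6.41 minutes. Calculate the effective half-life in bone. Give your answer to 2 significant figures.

1.1 minutes

1/t_eff = 1/t_phys + 1/t_biol = 1/1.26 + 1/6.41 = 0.94966 per minute.
t_eff = 1.26 × 6.41 / (1.26 + 6.41) ≈ 1.053 minutes.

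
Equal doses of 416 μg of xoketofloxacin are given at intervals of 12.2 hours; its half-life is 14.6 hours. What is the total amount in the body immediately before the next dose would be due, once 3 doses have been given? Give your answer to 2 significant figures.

The 3 doses were given 36.6, 24.4, 12.2 hours ago.
Total = 416·(1/2)^(36.6/14.6) + 416·(1/2)^(24.4/14.6) + 416·(1/2)^(12.2/14.6)
      = 73.191 + 130.62 + 233.1 ≈ 436.91 μg.

440 μg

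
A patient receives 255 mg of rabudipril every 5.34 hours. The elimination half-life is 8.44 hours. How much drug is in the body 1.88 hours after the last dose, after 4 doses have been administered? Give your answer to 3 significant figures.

The 4 doses were given 17.9, 12.56, 7.22, 1.88 hours ago.
Total = 255·(1/2)^(17.9/8.44) + 255·(1/2)^(12.56/8.44) + 255·(1/2)^(7.22/8.44) + 255·(1/2)^(1.88/8.44)
      = 58.627 + 90.9 + 140.94 + 218.52 ≈ 508.98 mg.

509 mg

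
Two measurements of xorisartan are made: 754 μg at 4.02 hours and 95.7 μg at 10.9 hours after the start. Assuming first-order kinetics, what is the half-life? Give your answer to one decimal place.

Over Δt = 10.9 − 4.02 = 6.88 hours, the level fell by a factor of 754/95.7 ≈ 7.8788.
n = log₂(7.8788) ≈ 2.978 half-lives, so t½ = 6.88/2.978 ≈ 2.3103 hours.

2.3 hours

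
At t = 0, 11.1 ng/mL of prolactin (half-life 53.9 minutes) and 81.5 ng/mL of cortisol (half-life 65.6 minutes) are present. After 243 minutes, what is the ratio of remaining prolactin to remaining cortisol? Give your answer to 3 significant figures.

prolactin: 11.1 × (1/2)^(243/53.9) = 11.1 × (1/2)^4.5083 ≈ 0.48772 ng/mL.
cortisol: 81.5 × (1/2)^(243/65.6) = 81.5 × (1/2)^3.7043 ≈ 6.2526 ng/mL.
Ratio ≈ 0.48772 / 6.2526 ≈ 0.078003.

0.0780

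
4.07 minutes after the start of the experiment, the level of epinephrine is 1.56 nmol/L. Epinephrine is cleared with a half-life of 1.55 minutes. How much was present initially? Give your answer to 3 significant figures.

9.63 nmol/L

Number of half-lives elapsed: n = 4.07/1.55 ≈ 2.6258.
A₀ = A × 2^n = 1.56 × 2^2.6258 = 1.56 × 6.1723 ≈ 9.6288 nmol/L.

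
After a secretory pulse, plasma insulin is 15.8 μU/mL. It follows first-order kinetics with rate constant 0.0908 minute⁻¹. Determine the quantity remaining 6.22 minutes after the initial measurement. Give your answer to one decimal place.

9.0 μU/mL

t½ = ln 2 / λ = 0.69315 / 0.0908 ≈ 7.6338 minutes.
Number of half-lives: n = 6.22/7.6338 ≈ 0.8148.
Remaining = 15.8 × (1/2)^0.8148 = 15.8 × 0.56849 ≈ 8.9821 μU/mL.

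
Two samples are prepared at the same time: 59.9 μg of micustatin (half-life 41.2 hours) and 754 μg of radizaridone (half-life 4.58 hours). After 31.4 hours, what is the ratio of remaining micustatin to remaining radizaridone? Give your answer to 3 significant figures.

micustatin: 59.9 × (1/2)^(31.4/41.2) = 59.9 × (1/2)^0.76214 ≈ 35.318 μg.
radizaridone: 754 × (1/2)^(31.4/4.58) = 754 × (1/2)^6.8559 ≈ 6.5094 μg.
Ratio ≈ 35.318 / 6.5094 ≈ 5.4258.

5.43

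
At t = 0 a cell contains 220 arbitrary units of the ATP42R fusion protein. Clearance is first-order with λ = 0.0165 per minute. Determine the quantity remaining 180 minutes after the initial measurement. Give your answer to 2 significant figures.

t½ = ln 2 / λ = 0.69315 / 0.0165 ≈ 42.009 minutes.
Number of half-lives: n = 180/42.009 ≈ 4.2848.
Remaining = 220 × (1/2)^4.2848 = 220 × 0.051303 ≈ 11.287 arbitrary units.

11 arbitrary units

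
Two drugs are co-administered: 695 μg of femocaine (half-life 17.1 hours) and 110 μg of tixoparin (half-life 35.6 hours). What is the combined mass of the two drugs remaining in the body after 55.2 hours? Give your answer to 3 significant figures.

femocaine: 695 × (1/2)^(55.2/17.1) = 695 × (1/2)^3.2281 ≈ 74.172 μg.
tixoparin: 110 × (1/2)^(55.2/35.6) = 110 × (1/2)^1.5506 ≈ 37.551 μg.
Total = 74.172 + 37.551 ≈ 111.72 μg.

112 μg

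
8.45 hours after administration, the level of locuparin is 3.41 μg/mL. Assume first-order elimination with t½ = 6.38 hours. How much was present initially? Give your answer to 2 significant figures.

Number of half-lives elapsed: n = 8.45/6.38 ≈ 1.3245.
A₀ = A × 2^n = 3.41 × 2^1.3245 = 3.41 × 2.5044 ≈ 8.5399 μg/mL.

8.5 μg/mL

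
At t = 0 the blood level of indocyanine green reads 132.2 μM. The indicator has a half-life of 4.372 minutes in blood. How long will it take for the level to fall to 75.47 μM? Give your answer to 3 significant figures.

3.54 minutes

Fraction remaining = 75.47/132.2 ≈ 0.57088.
n = log₂(132.2/75.47) = ln(1.7517)/ln 2 ≈ 0.80875 half-lives.
t = n × t½ = 0.80875 × 4.372 ≈ 3.5358 minutes.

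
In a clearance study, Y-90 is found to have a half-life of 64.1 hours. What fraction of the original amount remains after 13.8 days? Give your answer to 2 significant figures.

0.028

13.8 days = 331.2 hours.
n = 331.2/64.1 ≈ 5.1669 half-lives.
Fraction remaining = (1/2)^5.1669 ≈ 0.027836.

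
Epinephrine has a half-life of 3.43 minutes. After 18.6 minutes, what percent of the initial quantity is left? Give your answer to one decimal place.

n = 18.6/3.43 ≈ 5.4227 half-lives.
Fraction remaining = (1/2)^5.4227 ≈ 0.023313, i.e. 2.3313%.

2.3%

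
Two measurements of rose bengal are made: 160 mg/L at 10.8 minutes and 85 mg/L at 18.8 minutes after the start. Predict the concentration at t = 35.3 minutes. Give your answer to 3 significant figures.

Over Δt = 18.8 − 10.8 = 8 minutes, the level fell by a factor of 160/85 ≈ 1.8824.
n = log₂(1.8824) ≈ 0.91254 half-lives, so t½ = 8/0.91254 ≈ 8.7668 minutes.
From t = 18.8 to t = 35.3: 85 × (1/2)^((35.3−18.8)/8.7668) ≈ 23.059 mg/L.

23.1 mg/L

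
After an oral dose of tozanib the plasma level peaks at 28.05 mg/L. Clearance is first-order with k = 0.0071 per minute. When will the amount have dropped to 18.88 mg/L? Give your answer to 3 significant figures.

t½ = ln 2 / k = 0.69315 / 0.0071 ≈ 97.626 minutes.
Fraction remaining = 18.88/28.05 ≈ 0.67308.
n = log₂(28.05/18.88) = ln(1.4857)/ln 2 ≈ 0.57114 half-lives.
t = n × t½ = 0.57114 × 97.626 ≈ 55.759 minutes.

55.8 minutes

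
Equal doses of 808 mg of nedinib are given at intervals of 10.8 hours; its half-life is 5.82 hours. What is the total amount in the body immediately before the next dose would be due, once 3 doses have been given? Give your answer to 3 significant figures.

The 3 doses were given 32.4, 21.6, 10.8 hours ago.
Total = 808·(1/2)^(32.4/5.82) + 808·(1/2)^(21.6/5.82) + 808·(1/2)^(10.8/5.82)
      = 17.044 + 61.686 + 223.25 ≈ 301.98 mg.

302 mg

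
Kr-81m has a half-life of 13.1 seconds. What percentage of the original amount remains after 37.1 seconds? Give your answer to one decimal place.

n = 37.1/13.1 ≈ 2.8321 half-lives.
Fraction remaining = (1/2)^2.8321 ≈ 0.14043, i.e. 14.043%.

14.0%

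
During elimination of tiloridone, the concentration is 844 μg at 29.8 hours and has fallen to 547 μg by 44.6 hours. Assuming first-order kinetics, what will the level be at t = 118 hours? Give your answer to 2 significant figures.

Over Δt = 44.6 − 29.8 = 14.8 hours, the level fell by a factor of 844/547 ≈ 1.543.
n = log₂(1.543) ≈ 0.6257 half-lives, so t½ = 14.8/0.6257 ≈ 23.653 hours.
From t = 44.6 to t = 118: 547 × (1/2)^((118−44.6)/23.653) ≈ 63.657 μg.

64 μg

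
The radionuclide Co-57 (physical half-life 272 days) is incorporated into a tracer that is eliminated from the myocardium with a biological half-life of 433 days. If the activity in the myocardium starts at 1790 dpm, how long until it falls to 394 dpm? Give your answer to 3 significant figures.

365 days

1/t_eff = 1/t_phys + 1/t_biol = 1/272 + 1/433 = 0.0059859 per day.
t_eff = 272 × 433 / (272 + 433) ≈ 167.06 days.
n = log₂(1790/394) ≈ 2.1837; t = 2.1837 × 167.06 ≈ 364.8 days.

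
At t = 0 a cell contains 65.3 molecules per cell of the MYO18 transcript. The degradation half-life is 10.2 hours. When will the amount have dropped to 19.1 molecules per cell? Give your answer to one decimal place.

18.1 hours

Fraction remaining = 19.1/65.3 ≈ 0.2925.
n = log₂(65.3/19.1) = ln(3.4188)/ln 2 ≈ 1.7735 half-lives.
t = n × t½ = 1.7735 × 10.2 ≈ 18.09 hours.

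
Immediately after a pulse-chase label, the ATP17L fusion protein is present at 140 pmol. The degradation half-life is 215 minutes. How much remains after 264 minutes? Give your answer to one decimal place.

59.8 pmol

Number of half-lives: n = 264/215 ≈ 1.2279.
Remaining = 140 × (1/2)^1.2279 = 140 × 0.42694 ≈ 59.771 pmol.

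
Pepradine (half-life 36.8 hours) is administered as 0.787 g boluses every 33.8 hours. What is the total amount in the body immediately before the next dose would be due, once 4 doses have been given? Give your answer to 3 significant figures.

0.815 g

The 4 doses were given 135.2, 101.4, 67.6, 33.8 hours ago.
Total = 0.787·(1/2)^(135.2/36.8) + 0.787·(1/2)^(101.4/36.8) + 0.787·(1/2)^(67.6/36.8) + 0.787·(1/2)^(33.8/36.8)
      = 0.061662 + 0.11655 + 0.22029 + 0.41638 ≈ 0.81488 g.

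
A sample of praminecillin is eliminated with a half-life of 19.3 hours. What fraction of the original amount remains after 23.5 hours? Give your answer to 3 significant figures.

n = 23.5/19.3 ≈ 1.2176 half-lives.
Fraction remaining = (1/2)^1.2176 ≈ 0.42999.

0.430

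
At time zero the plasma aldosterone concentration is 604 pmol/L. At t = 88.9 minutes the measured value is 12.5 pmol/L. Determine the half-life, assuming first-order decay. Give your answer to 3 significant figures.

A/A₀ = 12.5/604 ≈ 0.020695.
n = log₂(48.32) ≈ 5.5945 half-lives elapsed in 88.9 minutes.
t½ = 88.9/5.5945 ≈ 15.89 minutes.

15.9 minutes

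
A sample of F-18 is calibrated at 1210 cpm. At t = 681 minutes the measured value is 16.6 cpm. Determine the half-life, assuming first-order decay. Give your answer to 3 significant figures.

110 minutes

A/A₀ = 16.6/1210 ≈ 0.013719.
n = log₂(72.892) ≈ 6.1877 half-lives elapsed in 681 minutes.
t½ = 681/6.1877 ≈ 110.06 minutes.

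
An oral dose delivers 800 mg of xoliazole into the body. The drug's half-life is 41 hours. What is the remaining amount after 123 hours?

100 mg

Elapsed time is 3 half-lives (123/41).
Each half-life halves the amount: 800 × (1/2)^3 = 800/8 = 100 mg.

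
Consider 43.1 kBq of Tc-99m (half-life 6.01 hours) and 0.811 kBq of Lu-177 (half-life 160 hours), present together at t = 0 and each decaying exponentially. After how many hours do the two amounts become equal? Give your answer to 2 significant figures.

Set 43.1·(1/2)^(t/6.01) = 0.811·(1/2)^(t/160).
Taking log₂: log₂(43.1/0.811) = t·(1/6.01 − 1/160).
log₂(53.144) = 5.7318; 1/6.01 − 1/160 = 0.16014.
t = 5.7318 / 0.16014 ≈ 35.793 hours.

36 hours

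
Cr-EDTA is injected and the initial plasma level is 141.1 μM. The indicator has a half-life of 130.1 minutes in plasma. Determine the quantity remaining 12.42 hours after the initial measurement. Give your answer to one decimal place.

2.7 μM

Convert the elapsed time: 12.42 hours = 745.2 minutes.
Number of half-lives: n = 745.2/130.1 ≈ 5.7279.
Remaining = 141.1 × (1/2)^5.7279 = 141.1 × 0.018868 ≈ 2.6623 μM.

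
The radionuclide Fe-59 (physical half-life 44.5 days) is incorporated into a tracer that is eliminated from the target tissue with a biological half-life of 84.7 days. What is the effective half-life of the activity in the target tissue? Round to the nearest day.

1/t_eff = 1/t_phys + 1/t_biol = 1/44.5 + 1/84.7 = 0.034278 per day.
t_eff = 44.5 × 84.7 / (44.5 + 84.7) ≈ 29.173 days.

29 days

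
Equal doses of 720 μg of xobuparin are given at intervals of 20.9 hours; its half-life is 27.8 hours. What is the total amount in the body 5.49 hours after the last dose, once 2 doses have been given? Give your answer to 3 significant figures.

1000 μg

The 2 doses were given 26.39, 5.49 hours ago.
Total = 720·(1/2)^(26.39/27.8) + 720·(1/2)^(5.49/27.8)
      = 372.88 + 627.89 ≈ 1000.8 μg.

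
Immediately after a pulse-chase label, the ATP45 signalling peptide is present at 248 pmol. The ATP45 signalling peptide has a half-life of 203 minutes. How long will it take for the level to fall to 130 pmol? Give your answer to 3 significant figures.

189 minutes

Fraction remaining = 130/248 ≈ 0.52419.
n = log₂(248/130) = ln(1.9077)/ln 2 ≈ 0.93183 half-lives.
t = n × t½ = 0.93183 × 203 ≈ 189.16 minutes.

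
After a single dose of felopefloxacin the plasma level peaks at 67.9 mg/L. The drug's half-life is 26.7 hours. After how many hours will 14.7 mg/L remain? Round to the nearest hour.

Fraction remaining = 14.7/67.9 ≈ 0.21649.
n = log₂(67.9/14.7) = ln(4.619)/ln 2 ≈ 2.2076 half-lives.
t = n × t½ = 2.2076 × 26.7 ≈ 58.943 hours.

59 hours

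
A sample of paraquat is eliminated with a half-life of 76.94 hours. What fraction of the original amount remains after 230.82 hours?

n = 230.82/76.94 ≈ 3 half-lives.
Fraction remaining = (1/2)^3 ≈ 0.125.

0.125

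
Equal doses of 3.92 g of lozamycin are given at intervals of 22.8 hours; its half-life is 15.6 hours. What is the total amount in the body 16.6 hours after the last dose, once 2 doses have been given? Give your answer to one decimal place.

The 2 doses were given 39.4, 16.6 hours ago.
Total = 3.92·(1/2)^(39.4/15.6) + 3.92·(1/2)^(16.6/15.6)
      = 0.68076 + 1.8748 ≈ 2.5556 g.

2.6 g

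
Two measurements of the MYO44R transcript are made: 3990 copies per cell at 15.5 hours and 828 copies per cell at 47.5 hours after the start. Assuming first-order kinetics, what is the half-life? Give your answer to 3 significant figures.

Over Δt = 47.5 − 15.5 = 32 hours, the level fell by a factor of 3990/828 ≈ 4.8188.
n = log₂(4.8188) ≈ 2.2687 half-lives, so t½ = 32/2.2687 ≈ 14.105 hours.

14.1 hours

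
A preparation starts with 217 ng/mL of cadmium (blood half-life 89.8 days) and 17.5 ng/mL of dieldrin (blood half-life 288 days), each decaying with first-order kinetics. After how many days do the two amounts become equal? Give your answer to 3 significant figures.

Set 217·(1/2)^(t/89.8) = 17.5·(1/2)^(t/288).
Taking log₂: log₂(217/17.5) = t·(1/89.8 − 1/288).
log₂(12.4) = 3.6323; 1/89.8 − 1/288 = 0.0076636.
t = 3.6323 / 0.0076636 ≈ 473.96 days.

474 days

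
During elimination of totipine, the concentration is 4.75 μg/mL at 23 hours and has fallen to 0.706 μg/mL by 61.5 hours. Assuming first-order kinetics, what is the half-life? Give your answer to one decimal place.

14.0 hours

Over Δt = 61.5 − 23 = 38.5 hours, the level fell by a factor of 4.75/0.706 ≈ 6.728.
n = log₂(6.728) ≈ 2.7502 half-lives, so t½ = 38.5/2.7502 ≈ 13.999 hours.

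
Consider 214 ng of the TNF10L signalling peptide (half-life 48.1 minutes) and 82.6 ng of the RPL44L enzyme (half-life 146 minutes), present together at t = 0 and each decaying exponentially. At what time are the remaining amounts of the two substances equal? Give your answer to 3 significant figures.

98.5 minutes

Set 214·(1/2)^(t/48.1) = 82.6·(1/2)^(t/146).
Taking log₂: log₂(214/82.6) = t·(1/48.1 − 1/146).
log₂(2.5908) = 1.3734; 1/48.1 − 1/146 = 0.013941.
t = 1.3734 / 0.013941 ≈ 98.517 minutes.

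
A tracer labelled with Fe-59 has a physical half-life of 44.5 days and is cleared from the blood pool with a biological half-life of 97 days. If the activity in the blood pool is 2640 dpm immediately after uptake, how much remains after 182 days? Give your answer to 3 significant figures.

42.2 dpm

1/t_eff = 1/t_phys + 1/t_biol = 1/44.5 + 1/97 = 0.032781 per day.
t_eff = 44.5 × 97 / (44.5 + 97) ≈ 30.505 days.
Remaining = 2640 × (1/2)^(182/30.505) = 2640 × (1/2)^5.9662 ≈ 42.229 dpm.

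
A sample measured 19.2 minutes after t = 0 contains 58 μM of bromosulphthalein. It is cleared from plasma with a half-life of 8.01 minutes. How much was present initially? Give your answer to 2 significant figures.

Number of half-lives elapsed: n = 19.2/8.01 ≈ 2.397.
A₀ = A × 2^n = 58 × 2^2.397 = 58 × 5.2671 ≈ 305.49 μM.

310 μM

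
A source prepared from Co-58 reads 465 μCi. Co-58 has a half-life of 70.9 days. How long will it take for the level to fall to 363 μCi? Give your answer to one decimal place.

25.3 days

Fraction remaining = 363/465 ≈ 0.78065.
n = log₂(465/363) = ln(1.281)/ln 2 ≈ 0.35726 half-lives.
t = n × t½ = 0.35726 × 70.9 ≈ 25.33 days.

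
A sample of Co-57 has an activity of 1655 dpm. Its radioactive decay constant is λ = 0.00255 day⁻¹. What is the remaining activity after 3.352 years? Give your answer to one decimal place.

t½ = ln 2 / λ = 0.69315 / 0.00255 ≈ 271.82 days.
Convert the elapsed time: 3.352 years = 1223.48 days.
Number of half-lives: n = 1223.48/271.82 ≈ 4.501.
Remaining = 1655 × (1/2)^4.501 = 1655 × 0.044163 ≈ 73.089 dpm.

73.1 dpm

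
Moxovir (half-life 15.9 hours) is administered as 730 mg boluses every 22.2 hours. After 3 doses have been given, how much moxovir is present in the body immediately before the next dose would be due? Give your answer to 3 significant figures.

The 3 doses were given 66.6, 44.4, 22.2 hours ago.
Total = 730·(1/2)^(66.6/15.9) + 730·(1/2)^(44.4/15.9) + 730·(1/2)^(22.2/15.9)
      = 40.032 + 105.37 + 277.34 ≈ 422.74 mg.

423 mg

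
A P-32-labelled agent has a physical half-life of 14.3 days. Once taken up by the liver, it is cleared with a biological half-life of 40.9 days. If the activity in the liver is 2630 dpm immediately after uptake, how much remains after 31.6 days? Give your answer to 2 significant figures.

1/t_eff = 1/t_phys + 1/t_biol = 1/14.3 + 1/40.9 = 0.09438 per day.
t_eff = 14.3 × 40.9 / (14.3 + 40.9) ≈ 10.595 days.
Remaining = 2630 × (1/2)^(31.6/10.595) = 2630 × (1/2)^2.9824 ≈ 332.78 dpm.

330 dpm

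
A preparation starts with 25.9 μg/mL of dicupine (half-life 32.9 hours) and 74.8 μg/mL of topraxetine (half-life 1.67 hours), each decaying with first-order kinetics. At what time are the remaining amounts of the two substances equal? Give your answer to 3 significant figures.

2.69 hours

Set 25.9·(1/2)^(t/32.9) = 74.8·(1/2)^(t/1.67).
Taking log₂: log₂(25.9/74.8) = t·(1/32.9 − 1/1.67).
log₂(0.34626) = -1.5301; 1/32.9 − 1/1.67 = -0.56841.
t = -1.5301 / -0.56841 ≈ 2.6919 hours.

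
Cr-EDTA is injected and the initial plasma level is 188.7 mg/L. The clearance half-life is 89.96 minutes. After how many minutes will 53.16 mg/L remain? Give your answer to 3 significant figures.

164 minutes

Fraction remaining = 53.16/188.7 ≈ 0.28172.
n = log₂(188.7/53.16) = ln(3.5497)/ln 2 ≈ 1.8277 half-lives.
t = n × t½ = 1.8277 × 89.96 ≈ 164.42 minutes.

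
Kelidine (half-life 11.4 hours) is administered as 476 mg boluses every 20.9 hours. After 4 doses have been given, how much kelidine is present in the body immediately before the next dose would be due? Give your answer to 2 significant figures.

The 4 doses were given 83.6, 62.7, 41.8, 20.9 hours ago.
Total = 476·(1/2)^(83.6/11.4) + 476·(1/2)^(62.7/11.4) + 476·(1/2)^(41.8/11.4) + 476·(1/2)^(20.9/11.4)
      = 2.9516 + 10.518 + 37.483 + 133.57 ≈ 184.53 mg.

180 mg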